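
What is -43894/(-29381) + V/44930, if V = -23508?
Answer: 640734436/660044165 ≈ 0.97075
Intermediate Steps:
-43894/(-29381) + V/44930 = -43894/(-29381) - 23508/44930 = -43894*(-1/29381) - 23508*1/44930 = 43894/29381 - 11754/22465 = 640734436/660044165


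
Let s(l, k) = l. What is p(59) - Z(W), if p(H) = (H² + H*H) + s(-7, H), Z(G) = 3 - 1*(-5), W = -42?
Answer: 6947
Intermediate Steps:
Z(G) = 8 (Z(G) = 3 + 5 = 8)
p(H) = -7 + 2*H² (p(H) = (H² + H*H) - 7 = (H² + H²) - 7 = 2*H² - 7 = -7 + 2*H²)
p(59) - Z(W) = (-7 + 2*59²) - 1*8 = (-7 + 2*3481) - 8 = (-7 + 6962) - 8 = 6955 - 8 = 6947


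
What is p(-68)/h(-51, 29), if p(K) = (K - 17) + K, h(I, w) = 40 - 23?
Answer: -9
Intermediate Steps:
h(I, w) = 17
p(K) = -17 + 2*K (p(K) = (-17 + K) + K = -17 + 2*K)
p(-68)/h(-51, 29) = (-17 + 2*(-68))/17 = (-17 - 136)*(1/17) = -153*1/17 = -9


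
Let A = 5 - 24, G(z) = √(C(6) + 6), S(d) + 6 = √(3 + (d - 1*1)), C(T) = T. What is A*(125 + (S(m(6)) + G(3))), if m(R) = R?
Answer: -2261 - 38*√2 - 38*√3 ≈ -2380.6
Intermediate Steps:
S(d) = -6 + √(2 + d) (S(d) = -6 + √(3 + (d - 1*1)) = -6 + √(3 + (d - 1)) = -6 + √(3 + (-1 + d)) = -6 + √(2 + d))
G(z) = 2*√3 (G(z) = √(6 + 6) = √12 = 2*√3)
A = -19
A*(125 + (S(m(6)) + G(3))) = -19*(125 + ((-6 + √(2 + 6)) + 2*√3)) = -19*(125 + ((-6 + √8) + 2*√3)) = -19*(125 + ((-6 + 2*√2) + 2*√3)) = -19*(125 + (-6 + 2*√2 + 2*√3)) = -19*(119 + 2*√2 + 2*√3) = -2261 - 38*√2 - 38*√3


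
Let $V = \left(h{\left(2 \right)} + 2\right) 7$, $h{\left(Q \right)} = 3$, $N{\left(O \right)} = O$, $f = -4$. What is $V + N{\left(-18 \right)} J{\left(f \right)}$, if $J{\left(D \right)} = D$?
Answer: $107$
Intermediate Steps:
$V = 35$ ($V = \left(3 + 2\right) 7 = 5 \cdot 7 = 35$)
$V + N{\left(-18 \right)} J{\left(f \right)} = 35 - -72 = 35 + 72 = 107$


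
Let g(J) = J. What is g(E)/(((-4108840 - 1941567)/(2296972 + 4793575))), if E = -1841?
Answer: 13053697027/6050407 ≈ 2157.5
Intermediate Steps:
g(E)/(((-4108840 - 1941567)/(2296972 + 4793575))) = -1841*(2296972 + 4793575)/(-4108840 - 1941567) = -1841/((-6050407/7090547)) = -1841/((-6050407*1/7090547)) = -1841/(-6050407/7090547) = -1841*(-7090547/6050407) = 13053697027/6050407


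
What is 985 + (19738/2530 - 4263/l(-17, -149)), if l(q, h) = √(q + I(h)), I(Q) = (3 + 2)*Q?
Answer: 1255894/1265 + 1421*I*√762/254 ≈ 992.8 + 154.43*I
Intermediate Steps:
I(Q) = 5*Q
l(q, h) = √(q + 5*h)
985 + (19738/2530 - 4263/l(-17, -149)) = 985 + (19738/2530 - 4263/√(-17 + 5*(-149))) = 985 + (19738*(1/2530) - 4263/√(-17 - 745)) = 985 + (9869/1265 - 4263*(-I*√762/762)) = 985 + (9869/1265 - (-1421)*I*√762/254) = 985 + (9869/1265 + 1421*I*√762/254) = 1255894/1265 + 1421*I*√762/254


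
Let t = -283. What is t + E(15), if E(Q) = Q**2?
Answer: -58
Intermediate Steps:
t + E(15) = -283 + 15**2 = -283 + 225 = -58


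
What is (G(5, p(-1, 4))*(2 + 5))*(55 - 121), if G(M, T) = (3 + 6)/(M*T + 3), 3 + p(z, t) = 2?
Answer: 2079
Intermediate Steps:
p(z, t) = -1 (p(z, t) = -3 + 2 = -1)
G(M, T) = 9/(3 + M*T)
(G(5, p(-1, 4))*(2 + 5))*(55 - 121) = ((9/(3 + 5*(-1)))*(2 + 5))*(55 - 121) = ((9/(3 - 5))*7)*(-66) = ((9/(-2))*7)*(-66) = ((9*(-½))*7)*(-66) = -9/2*7*(-66) = -63/2*(-66) = 2079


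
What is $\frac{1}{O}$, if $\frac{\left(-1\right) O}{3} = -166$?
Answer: $\frac{1}{498} \approx 0.002008$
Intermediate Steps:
$O = 498$ ($O = \left(-3\right) \left(-166\right) = 498$)
$\frac{1}{O} = \frac{1}{498}$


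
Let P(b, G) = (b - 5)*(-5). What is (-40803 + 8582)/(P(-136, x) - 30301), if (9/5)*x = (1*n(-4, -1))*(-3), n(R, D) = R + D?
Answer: 4603/4228 ≈ 1.0887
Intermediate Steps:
n(R, D) = D + R
x = 25/3 (x = 5*((1*(-1 - 4))*(-3))/9 = 5*((1*(-5))*(-3))/9 = 5*(-5*(-3))/9 = (5/9)*15 = 25/3 ≈ 8.3333)
P(b, G) = 25 - 5*b (P(b, G) = (-5 + b)*(-5) = 25 - 5*b)
(-40803 + 8582)/(P(-136, x) - 30301) = (-40803 + 8582)/((25 - 5*(-136)) - 30301) = -32221/((25 + 680) - 30301) = -32221/(705 - 30301) = -32221/(-29596) = -32221*(-1/29596) = 4603/4228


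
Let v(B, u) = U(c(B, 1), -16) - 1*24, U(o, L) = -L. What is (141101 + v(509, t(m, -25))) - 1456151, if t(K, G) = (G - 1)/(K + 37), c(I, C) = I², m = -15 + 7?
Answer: -1315058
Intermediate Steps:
m = -8
t(K, G) = (-1 + G)/(37 + K)
v(B, u) = -8 (v(B, u) = -1*(-16) - 1*24 = 16 - 24 = -8)
(141101 + v(509, t(m, -25))) - 1456151 = (141101 - 8) - 1456151 = 141093 - 1456151 = -1315058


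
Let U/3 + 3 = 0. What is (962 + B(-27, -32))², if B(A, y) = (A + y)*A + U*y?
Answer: 8082649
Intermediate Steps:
U = -9 (U = -9 + 3*0 = -9 + 0 = -9)
B(A, y) = -9*y + A*(A + y) (B(A, y) = (A + y)*A - 9*y = A*(A + y) - 9*y = -9*y + A*(A + y))
(962 + B(-27, -32))² = (962 + ((-27)² - 9*(-32) - 27*(-32)))² = (962 + (729 + 288 + 864))² = (962 + 1881)² = 2843² = 8082649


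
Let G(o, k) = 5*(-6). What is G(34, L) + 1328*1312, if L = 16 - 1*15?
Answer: 1742306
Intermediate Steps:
L = 1 (L = 16 - 15 = 1)
G(o, k) = -30
G(34, L) + 1328*1312 = -30 + 1328*1312 = -30 + 1742336 = 1742306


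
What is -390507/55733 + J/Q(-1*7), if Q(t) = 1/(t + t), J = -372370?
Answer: 290545770433/55733 ≈ 5.2132e+6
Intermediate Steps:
Q(t) = 1/(2*t)
-390507/55733 + J/Q(-1*7) = -390507/55733 - 372370/(1/(2*((-1*7)))) = -390507*1/55733 - 372370/((½)/(-7)) = -390507/55733 - 372370/((½)*(-⅐)) = -390507/55733 - 372370/(-1/14) = -390507/55733 - 372370*(-14) = -390507/55733 + 5213180 = 290545770433/55733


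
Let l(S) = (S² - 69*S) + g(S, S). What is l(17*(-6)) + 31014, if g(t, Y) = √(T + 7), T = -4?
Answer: 48456 + √3 ≈ 48458.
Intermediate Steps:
g(t, Y) = √3 (g(t, Y) = √(-4 + 7) = √3)
l(S) = √3 + S² - 69*S (l(S) = (S² - 69*S) + √3 = √3 + S² - 69*S)
l(17*(-6)) + 31014 = (√3 + (17*(-6))² - 1173*(-6)) + 31014 = (√3 + (-102)² - 69*(-102)) + 31014 = (√3 + 10404 + 7038) + 31014 = (17442 + √3) + 31014 = 48456 + √3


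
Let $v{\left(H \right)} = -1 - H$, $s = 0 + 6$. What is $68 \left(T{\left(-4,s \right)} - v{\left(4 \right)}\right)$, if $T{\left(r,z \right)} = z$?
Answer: $748$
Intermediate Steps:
$s = 6$
$68 \left(T{\left(-4,s \right)} - v{\left(4 \right)}\right) = 68 \left(6 - \left(-1 - 4\right)\right) = 68 \left(6 - -5\right) = 68 \left(6 + 5\right) = 68 \cdot 11 = 748$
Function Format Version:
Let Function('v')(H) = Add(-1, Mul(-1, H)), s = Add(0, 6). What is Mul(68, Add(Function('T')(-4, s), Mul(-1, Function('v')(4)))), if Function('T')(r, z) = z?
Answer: 748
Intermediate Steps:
s = 6
Mul(68, Add(Function('T')(-4, s), Mul(-1, Function('v')(4)))) = Mul(68, Add(6, Mul(-1, Add(-1, Mul(-1, 4))))) = Mul(68, Add(6, Mul(-1, Add(-1, -4)))) = Mul(68, Add(6, Mul(-1, -5))) = Mul(68, Add(6, 5)) = Mul(68, 11) = 748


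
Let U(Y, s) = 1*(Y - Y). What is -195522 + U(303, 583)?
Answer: -195522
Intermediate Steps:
U(Y, s) = 0 (U(Y, s) = 1*0 = 0)
-195522 + U(303, 583) = -195522 + 0 = -195522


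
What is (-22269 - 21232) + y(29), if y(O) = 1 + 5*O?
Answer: -43355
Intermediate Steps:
(-22269 - 21232) + y(29) = (-22269 - 21232) + (1 + 5*29) = -43501 + (1 + 145) = -43501 + 146 = -43355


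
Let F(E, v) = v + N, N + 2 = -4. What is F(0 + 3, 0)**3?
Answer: -216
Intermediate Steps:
N = -6 (N = -2 - 4 = -6)
F(E, v) = -6 + v (F(E, v) = v - 6 = -6 + v)
F(0 + 3, 0)**3 = (-6 + 0)**3 = (-6)**3 = -216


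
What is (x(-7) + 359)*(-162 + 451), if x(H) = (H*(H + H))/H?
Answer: 99705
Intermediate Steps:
x(H) = 2*H (x(H) = (H*(2*H))/H = (2*H**2)/H = 2*H)
(x(-7) + 359)*(-162 + 451) = (2*(-7) + 359)*(-162 + 451) = (-14 + 359)*289 = 345*289 = 99705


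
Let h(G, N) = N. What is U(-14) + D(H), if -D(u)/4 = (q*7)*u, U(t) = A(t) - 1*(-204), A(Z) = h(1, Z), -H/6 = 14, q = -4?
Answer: -9218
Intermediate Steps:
H = -84 (H = -6*14 = -84)
A(Z) = Z
U(t) = 204 + t (U(t) = t - 1*(-204) = t + 204 = 204 + t)
D(u) = 112*u (D(u) = -4*(-4*7)*u = -(-112)*u = 112*u)
U(-14) + D(H) = (204 - 14) + 112*(-84) = 190 - 9408 = -9218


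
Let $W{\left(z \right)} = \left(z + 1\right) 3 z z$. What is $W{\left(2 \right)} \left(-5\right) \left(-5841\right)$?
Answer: $1051380$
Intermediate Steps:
$W{\left(z \right)} = z^{2} \left(3 + 3 z\right)$ ($W{\left(z \right)} = \left(1 + z\right) 3 z z = \left(3 + 3 z\right) z z = z \left(3 + 3 z\right) z = z^{2} \left(3 + 3 z\right)$)
$W{\left(2 \right)} \left(-5\right) \left(-5841\right) = 3 \cdot 2^{2} \left(1 + 2\right) \left(-5\right) \left(-5841\right) = 3 \cdot 4 \cdot 3 \left(-5\right) \left(-5841\right) = 36 \left(-5\right) \left(-5841\right) = \left(-180\right) \left(-5841\right) = 1051380$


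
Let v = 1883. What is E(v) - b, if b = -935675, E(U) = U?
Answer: 937558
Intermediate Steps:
E(v) - b = 1883 - 1*(-935675) = 1883 + 935675 = 937558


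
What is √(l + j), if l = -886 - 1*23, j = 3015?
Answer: 9*√26 ≈ 45.891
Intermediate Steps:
l = -909 (l = -886 - 23 = -909)
√(l + j) = √(-909 + 3015) = √2106 = 9*√26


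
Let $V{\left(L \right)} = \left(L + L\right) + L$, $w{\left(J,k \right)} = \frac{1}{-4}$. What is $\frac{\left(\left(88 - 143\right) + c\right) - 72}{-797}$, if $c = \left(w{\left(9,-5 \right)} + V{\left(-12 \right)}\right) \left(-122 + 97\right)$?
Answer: $- \frac{3117}{3188} \approx -0.97773$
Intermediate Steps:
$w{\left(J,k \right)} = - \frac{1}{4}$
$V{\left(L \right)} = 3 L$ ($V{\left(L \right)} = 2 L + L = 3 L$)
$c = \frac{3625}{4}$ ($c = \left(- \frac{1}{4} + 3 \left(-12\right)\right) \left(-122 + 97\right) = \left(- \frac{1}{4} - 36\right) \left(-25\right) = \left(- \frac{145}{4}\right) \left(-25\right) = \frac{3625}{4} \approx 906.25$)
$\frac{\left(\left(88 - 143\right) + c\right) - 72}{-797} = \frac{\left(\left(88 - 143\right) + \frac{3625}{4}\right) - 72}{-797} = \left(\left(-55 + \frac{3625}{4}\right) - 72\right) \left(- \frac{1}{797}\right) = \left(\frac{3405}{4} - 72\right) \left(- \frac{1}{797}\right) = \frac{3117}{4} \left(- \frac{1}{797}\right) = - \frac{3117}{3188}$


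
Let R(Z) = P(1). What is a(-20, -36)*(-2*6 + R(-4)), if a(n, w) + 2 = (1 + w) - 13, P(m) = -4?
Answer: 800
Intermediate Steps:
R(Z) = -4
a(n, w) = -14 + w (a(n, w) = -2 + ((1 + w) - 13) = -2 + (-12 + w) = -14 + w)
a(-20, -36)*(-2*6 + R(-4)) = (-14 - 36)*(-2*6 - 4) = -50*(-12 - 4) = -50*(-16) = 800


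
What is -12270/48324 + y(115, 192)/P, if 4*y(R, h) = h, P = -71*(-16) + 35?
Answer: -2008103/9431234 ≈ -0.21292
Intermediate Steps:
P = 1171 (P = 1136 + 35 = 1171)
y(R, h) = h/4
-12270/48324 + y(115, 192)/P = -12270/48324 + ((¼)*192)/1171 = -12270*1/48324 + 48*(1/1171) = -2045/8054 + 48/1171 = -2008103/9431234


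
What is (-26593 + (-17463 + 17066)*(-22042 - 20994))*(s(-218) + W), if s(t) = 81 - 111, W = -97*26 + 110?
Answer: -41657342958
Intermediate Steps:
W = -2412 (W = -2522 + 110 = -2412)
s(t) = -30
(-26593 + (-17463 + 17066)*(-22042 - 20994))*(s(-218) + W) = (-26593 + (-17463 + 17066)*(-22042 - 20994))*(-30 - 2412) = (-26593 - 397*(-43036))*(-2442) = (-26593 + 17085292)*(-2442) = 17058699*(-2442) = -41657342958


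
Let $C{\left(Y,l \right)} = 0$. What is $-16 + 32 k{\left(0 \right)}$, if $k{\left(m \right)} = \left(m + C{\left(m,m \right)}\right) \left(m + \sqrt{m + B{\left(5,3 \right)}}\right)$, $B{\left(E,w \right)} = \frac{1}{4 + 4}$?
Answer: $-16$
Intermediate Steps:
$B{\left(E,w \right)} = \frac{1}{8}$
$k{\left(m \right)} = m \left(m + \sqrt{\frac{1}{8} + m}\right)$ ($k{\left(m \right)} = \left(m + 0\right) \left(m + \sqrt{m + \frac{1}{8}}\right) = m \left(m + \sqrt{\frac{1}{8} + m}\right)$)
$-16 + 32 k{\left(0 \right)} = -16 + 32 \cdot \frac{1}{4} \cdot 0 \left(\sqrt{2 + 16 \cdot 0} + 4 \cdot 0\right) = -16 + 32 \cdot \frac{1}{4} \cdot 0 \left(\sqrt{2 + 0} + 0\right) = -16 + 32 \cdot \frac{1}{4} \cdot 0 \left(\sqrt{2} + 0\right) = -16 + 32 \cdot \frac{1}{4} \cdot 0 \sqrt{2} = -16 + 32 \cdot 0 = -16 + 0 = -16$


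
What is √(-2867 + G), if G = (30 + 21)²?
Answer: I*√266 ≈ 16.31*I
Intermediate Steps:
G = 2601 (G = 51² = 2601)
√(-2867 + G) = √(-2867 + 2601) = √(-266) = I*√266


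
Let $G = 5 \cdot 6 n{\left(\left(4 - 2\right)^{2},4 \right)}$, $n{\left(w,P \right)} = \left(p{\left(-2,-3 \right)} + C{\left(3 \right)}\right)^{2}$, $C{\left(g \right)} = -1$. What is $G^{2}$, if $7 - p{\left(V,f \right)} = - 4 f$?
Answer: $1166400$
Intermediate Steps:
$p{\left(V,f \right)} = 7 + 4 f$ ($p{\left(V,f \right)} = 7 - - 4 f = 7 + 4 f$)
$n{\left(w,P \right)} = 36$ ($n{\left(w,P \right)} = \left(\left(7 + 4 \left(-3\right)\right) - 1\right)^{2} = \left(\left(7 - 12\right) - 1\right)^{2} = \left(-5 - 1\right)^{2} = \left(-6\right)^{2} = 36$)
$G = 1080$ ($G = 5 \cdot 6 \cdot 36 = 30 \cdot 36 = 1080$)
$G^{2} = 1080^{2} = 1166400$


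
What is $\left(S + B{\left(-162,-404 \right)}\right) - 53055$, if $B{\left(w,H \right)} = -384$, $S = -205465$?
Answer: $-258904$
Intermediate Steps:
$\left(S + B{\left(-162,-404 \right)}\right) - 53055 = \left(-205465 - 384\right) - 53055 = -205849 - 53055 = -258904$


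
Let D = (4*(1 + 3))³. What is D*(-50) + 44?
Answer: -204756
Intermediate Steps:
D = 4096 (D = (4*4)³ = 16³ = 4096)
D*(-50) + 44 = 4096*(-50) + 44 = -204800 + 44 = -204756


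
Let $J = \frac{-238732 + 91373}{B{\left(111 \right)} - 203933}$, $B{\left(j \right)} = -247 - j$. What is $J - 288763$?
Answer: $- \frac{58991534674}{204291} \approx -2.8876 \cdot 10^{5}$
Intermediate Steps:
$J = \frac{147359}{204291}$ ($J = \frac{-238732 + 91373}{\left(-247 - 111\right) - 203933} = - \frac{147359}{\left(-247 - 111\right) - 203933} = - \frac{147359}{-358 - 203933} = - \frac{147359}{-204291} = \left(-147359\right) \left(- \frac{1}{204291}\right) = \frac{147359}{204291} \approx 0.72132$)
$J - 288763 = \frac{147359}{204291} - 288763 = - \frac{58991534674}{204291}$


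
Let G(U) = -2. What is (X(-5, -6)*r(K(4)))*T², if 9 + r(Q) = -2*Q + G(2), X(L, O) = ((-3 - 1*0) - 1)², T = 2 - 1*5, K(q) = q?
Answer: -2736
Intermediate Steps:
T = -3 (T = 2 - 5 = -3)
X(L, O) = 16 (X(L, O) = ((-3 + 0) - 1)² = (-3 - 1)² = (-4)² = 16)
r(Q) = -11 - 2*Q (r(Q) = -9 + (-2*Q - 2) = -9 + (-2 - 2*Q) = -11 - 2*Q)
(X(-5, -6)*r(K(4)))*T² = (16*(-11 - 2*4))*(-3)² = (16*(-11 - 8))*9 = (16*(-19))*9 = -304*9 = -2736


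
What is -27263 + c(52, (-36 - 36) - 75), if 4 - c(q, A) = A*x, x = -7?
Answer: -28288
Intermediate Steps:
c(q, A) = 4 + 7*A (c(q, A) = 4 - A*(-7) = 4 - (-7)*A = 4 + 7*A)
-27263 + c(52, (-36 - 36) - 75) = -27263 + (4 + 7*((-36 - 36) - 75)) = -27263 + (4 + 7*(-72 - 75)) = -27263 + (4 + 7*(-147)) = -27263 + (4 - 1029) = -27263 - 1025 = -28288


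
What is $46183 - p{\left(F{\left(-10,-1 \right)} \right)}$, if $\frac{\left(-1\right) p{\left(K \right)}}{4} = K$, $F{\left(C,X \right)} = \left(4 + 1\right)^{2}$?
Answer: $46283$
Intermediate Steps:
$F{\left(C,X \right)} = 25$ ($F{\left(C,X \right)} = 5^{2} = 25$)
$p{\left(K \right)} = - 4 K$
$46183 - p{\left(F{\left(-10,-1 \right)} \right)} = 46183 - \left(-4\right) 25 = 46183 - -100 = 46183 + 100 = 46283$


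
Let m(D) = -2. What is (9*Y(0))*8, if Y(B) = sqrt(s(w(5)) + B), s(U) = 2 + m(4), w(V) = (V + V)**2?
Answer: 0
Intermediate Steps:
w(V) = 4*V**2 (w(V) = (2*V)**2 = 4*V**2)
s(U) = 0 (s(U) = 2 - 2 = 0)
Y(B) = sqrt(B) (Y(B) = sqrt(0 + B) = sqrt(B))
(9*Y(0))*8 = (9*sqrt(0))*8 = (9*0)*8 = 0*8 = 0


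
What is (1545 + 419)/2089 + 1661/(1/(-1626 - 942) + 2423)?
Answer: 21131045404/12998307407 ≈ 1.6257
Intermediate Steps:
(1545 + 419)/2089 + 1661/(1/(-1626 - 942) + 2423) = 1964*(1/2089) + 1661/(1/(-2568) + 2423) = 1964/2089 + 1661/(-1/2568 + 2423) = 1964/2089 + 1661/(6222263/2568) = 1964/2089 + 1661*(2568/6222263) = 1964/2089 + 4265448/6222263 = 21131045404/12998307407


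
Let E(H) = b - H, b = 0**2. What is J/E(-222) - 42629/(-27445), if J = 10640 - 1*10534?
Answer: 6186404/3046395 ≈ 2.0307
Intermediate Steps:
b = 0
J = 106 (J = 10640 - 10534 = 106)
E(H) = -H (E(H) = 0 - H = -H)
J/E(-222) - 42629/(-27445) = 106/((-1*(-222))) - 42629/(-27445) = 106/222 - 42629*(-1/27445) = 106*(1/222) + 42629/27445 = 53/111 + 42629/27445 = 6186404/3046395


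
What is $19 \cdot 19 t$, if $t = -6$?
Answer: $-2166$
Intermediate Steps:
$19 \cdot 19 t = 19 \cdot 19 \left(-6\right) = 361 \left(-6\right) = -2166$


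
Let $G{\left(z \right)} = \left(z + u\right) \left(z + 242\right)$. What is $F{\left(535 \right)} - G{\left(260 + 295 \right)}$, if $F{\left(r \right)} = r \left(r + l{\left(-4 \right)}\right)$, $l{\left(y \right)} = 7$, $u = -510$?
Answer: $254105$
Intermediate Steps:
$G{\left(z \right)} = \left(-510 + z\right) \left(242 + z\right)$ ($G{\left(z \right)} = \left(z - 510\right) \left(z + 242\right) = \left(-510 + z\right) \left(242 + z\right)$)
$F{\left(r \right)} = r \left(7 + r\right)$ ($F{\left(r \right)} = r \left(r + 7\right) = r \left(7 + r\right)$)
$F{\left(535 \right)} - G{\left(260 + 295 \right)} = 535 \left(7 + 535\right) - \left(-123420 + \left(260 + 295\right)^{2} - 268 \left(260 + 295\right)\right) = 535 \cdot 542 - \left(-123420 + 555^{2} - 148740\right) = 289970 - \left(-123420 + 308025 - 148740\right) = 289970 - 35865 = 254105$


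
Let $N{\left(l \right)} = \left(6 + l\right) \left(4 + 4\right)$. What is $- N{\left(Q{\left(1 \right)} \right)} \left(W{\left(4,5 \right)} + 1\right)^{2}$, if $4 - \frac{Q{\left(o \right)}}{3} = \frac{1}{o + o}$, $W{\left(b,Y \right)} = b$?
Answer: $-3300$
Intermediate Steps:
$Q{\left(o \right)} = 12 - \frac{3}{2 o}$ ($Q{\left(o \right)} = 12 - \frac{3}{o + o} = 12 - \frac{3}{2 o}$)
$N{\left(l \right)} = 48 + 8 l$ ($N{\left(l \right)} = \left(6 + l\right) 8 = 48 + 8 l$)
$- N{\left(Q{\left(1 \right)} \right)} \left(W{\left(4,5 \right)} + 1\right)^{2} = - (48 + 8 \left(12 - \frac{3}{2 \cdot 1}\right)) \left(4 + 1\right)^{2} = - (48 + 8 \left(12 - \frac{3}{2}\right)) 5^{2} = - (48 + 8 \left(12 - \frac{3}{2}\right)) 25 = - (48 + 8 \cdot \frac{21}{2}) 25 = - (48 + 84) 25 = \left(-1\right) 132 \cdot 25 = \left(-132\right) 25 = -3300$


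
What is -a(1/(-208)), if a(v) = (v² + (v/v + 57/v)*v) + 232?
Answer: -12503089/43264 ≈ -289.00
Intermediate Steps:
a(v) = 232 + v² + v*(1 + 57/v) (a(v) = (v² + (1 + 57/v)*v) + 232 = (v² + v*(1 + 57/v)) + 232 = 232 + v² + v*(1 + 57/v))
-a(1/(-208)) = -(289 + 1/(-208) + (1/(-208))²) = -(289 - 1/208 + (-1/208)²) = -(289 - 1/208 + 1/43264) = -1*12503089/43264 = -12503089/43264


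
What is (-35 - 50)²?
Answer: 7225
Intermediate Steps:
(-35 - 50)² = (-85)² = 7225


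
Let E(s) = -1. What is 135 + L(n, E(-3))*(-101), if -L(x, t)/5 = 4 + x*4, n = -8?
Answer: -14005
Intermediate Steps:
L(x, t) = -20 - 20*x (L(x, t) = -5*(4 + x*4) = -5*(4 + 4*x) = -20 - 20*x)
135 + L(n, E(-3))*(-101) = 135 + (-20 - 20*(-8))*(-101) = 135 + (-20 + 160)*(-101) = 135 + 140*(-101) = 135 - 14140 = -14005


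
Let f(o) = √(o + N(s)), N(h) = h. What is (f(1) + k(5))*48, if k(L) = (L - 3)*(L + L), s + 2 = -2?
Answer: 960 + 48*I*√3 ≈ 960.0 + 83.138*I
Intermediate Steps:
s = -4 (s = -2 - 2 = -4)
k(L) = 2*L*(-3 + L) (k(L) = (-3 + L)*(2*L) = 2*L*(-3 + L))
f(o) = √(-4 + o) (f(o) = √(o - 4) = √(-4 + o))
(f(1) + k(5))*48 = (√(-4 + 1) + 2*5*(-3 + 5))*48 = (√(-3) + 2*5*2)*48 = (I*√3 + 20)*48 = (20 + I*√3)*48 = 960 + 48*I*√3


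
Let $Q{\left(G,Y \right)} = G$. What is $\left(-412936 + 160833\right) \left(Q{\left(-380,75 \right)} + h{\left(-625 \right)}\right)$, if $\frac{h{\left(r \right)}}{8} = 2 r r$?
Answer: $-1575547950860$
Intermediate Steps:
$h{\left(r \right)} = 16 r^{2}$ ($h{\left(r \right)} = 8 \cdot 2 r r = 8 \cdot 2 r^{2} = 16 r^{2}$)
$\left(-412936 + 160833\right) \left(Q{\left(-380,75 \right)} + h{\left(-625 \right)}\right) = \left(-412936 + 160833\right) \left(-380 + 16 \left(-625\right)^{2}\right) = - 252103 \left(-380 + 16 \cdot 390625\right) = - 252103 \left(-380 + 6250000\right) = \left(-252103\right) 6249620 = -1575547950860$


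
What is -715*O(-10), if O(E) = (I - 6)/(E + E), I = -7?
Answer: -1859/4 ≈ -464.75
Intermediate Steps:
O(E) = -13/(2*E) (O(E) = (-7 - 6)/(E + E) = -13*1/(2*E) = -13/(2*E))
-715*O(-10) = -(-9295)/(2*(-10)) = -(-9295)*(-1)/(2*10) = -715*13/20 = -1859/4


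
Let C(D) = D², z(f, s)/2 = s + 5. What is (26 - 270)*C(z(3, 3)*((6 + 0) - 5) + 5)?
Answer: -107604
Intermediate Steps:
z(f, s) = 10 + 2*s (z(f, s) = 2*(s + 5) = 2*(5 + s) = 10 + 2*s)
(26 - 270)*C(z(3, 3)*((6 + 0) - 5) + 5) = (26 - 270)*((10 + 2*3)*((6 + 0) - 5) + 5)² = -244*((10 + 6)*(6 - 5) + 5)² = -244*(16*1 + 5)² = -244*(16 + 5)² = -244*21² = -244*441 = -107604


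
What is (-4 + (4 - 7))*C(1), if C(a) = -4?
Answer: 28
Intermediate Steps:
(-4 + (4 - 7))*C(1) = (-4 + (4 - 7))*(-4) = (-4 - 3)*(-4) = -7*(-4) = 28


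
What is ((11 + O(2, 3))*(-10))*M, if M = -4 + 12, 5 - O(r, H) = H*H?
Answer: -560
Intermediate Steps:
O(r, H) = 5 - H² (O(r, H) = 5 - H*H = 5 - H²)
M = 8
((11 + O(2, 3))*(-10))*M = ((11 + (5 - 1*3²))*(-10))*8 = ((11 + (5 - 1*9))*(-10))*8 = ((11 + (5 - 9))*(-10))*8 = ((11 - 4)*(-10))*8 = (7*(-10))*8 = -70*8 = -560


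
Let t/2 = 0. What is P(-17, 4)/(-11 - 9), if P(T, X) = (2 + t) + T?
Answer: ¾ ≈ 0.75000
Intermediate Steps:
t = 0 (t = 2*0 = 0)
P(T, X) = 2 + T (P(T, X) = (2 + 0) + T = 2 + T)
P(-17, 4)/(-11 - 9) = (2 - 17)/(-11 - 9) = -15/(-20) = -15*(-1/20) = ¾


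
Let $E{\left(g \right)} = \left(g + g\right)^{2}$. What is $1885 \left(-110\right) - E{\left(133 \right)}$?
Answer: $-278106$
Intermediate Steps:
$E{\left(g \right)} = 4 g^{2}$ ($E{\left(g \right)} = \left(2 g\right)^{2} = 4 g^{2}$)
$1885 \left(-110\right) - E{\left(133 \right)} = 1885 \left(-110\right) - 4 \cdot 133^{2} = -207350 - 4 \cdot 17689 = -207350 - 70756 = -278106$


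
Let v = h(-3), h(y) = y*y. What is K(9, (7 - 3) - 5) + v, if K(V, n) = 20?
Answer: 29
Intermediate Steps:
h(y) = y**2
v = 9 (v = (-3)**2 = 9)
K(9, (7 - 3) - 5) + v = 20 + 9 = 29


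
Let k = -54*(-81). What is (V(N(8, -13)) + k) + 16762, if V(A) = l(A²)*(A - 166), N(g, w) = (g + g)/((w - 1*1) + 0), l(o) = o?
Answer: 7174768/343 ≈ 20918.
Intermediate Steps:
N(g, w) = 2*g/(-1 + w) (N(g, w) = (2*g)/((w - 1) + 0) = (2*g)/((-1 + w) + 0) = (2*g)/(-1 + w) = 2*g/(-1 + w))
k = 4374
V(A) = A²*(-166 + A) (V(A) = A²*(A - 166) = A²*(-166 + A))
(V(N(8, -13)) + k) + 16762 = ((2*8/(-1 - 13))²*(-166 + 2*8/(-1 - 13)) + 4374) + 16762 = ((2*8/(-14))²*(-166 + 2*8/(-14)) + 4374) + 16762 = ((2*8*(-1/14))²*(-166 + 2*8*(-1/14)) + 4374) + 16762 = ((-8/7)²*(-166 - 8/7) + 4374) + 16762 = ((64/49)*(-1170/7) + 4374) + 16762 = (-74880/343 + 4374) + 16762 = 1425402/343 + 16762 = 7174768/343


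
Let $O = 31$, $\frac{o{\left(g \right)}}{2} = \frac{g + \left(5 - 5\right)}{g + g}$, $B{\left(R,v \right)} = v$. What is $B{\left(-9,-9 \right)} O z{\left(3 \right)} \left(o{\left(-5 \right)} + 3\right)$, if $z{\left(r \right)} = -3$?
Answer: $3348$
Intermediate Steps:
$o{\left(g \right)} = 1$ ($o{\left(g \right)} = 2 \frac{g + \left(5 - 5\right)}{g + g} = 2 \frac{g + 0}{2 g} = 2 g \frac{1}{2 g} = 2 \cdot \frac{1}{2} = 1$)
$B{\left(-9,-9 \right)} O z{\left(3 \right)} \left(o{\left(-5 \right)} + 3\right) = \left(-9\right) 31 \left(- 3 \left(1 + 3\right)\right) = - 279 \left(\left(-3\right) 4\right) = \left(-279\right) \left(-12\right) = 3348$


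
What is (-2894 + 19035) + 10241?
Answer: 26382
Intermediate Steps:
(-2894 + 19035) + 10241 = 16141 + 10241 = 26382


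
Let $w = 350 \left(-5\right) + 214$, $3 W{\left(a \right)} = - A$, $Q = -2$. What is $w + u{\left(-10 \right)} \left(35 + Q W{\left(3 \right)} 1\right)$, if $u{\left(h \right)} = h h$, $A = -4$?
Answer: $\frac{5092}{3} \approx 1697.3$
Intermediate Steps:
$u{\left(h \right)} = h^{2}$
$W{\left(a \right)} = \frac{4}{3}$ ($W{\left(a \right)} = \frac{\left(-1\right) \left(-4\right)}{3} = \frac{1}{3} \cdot 4 = \frac{4}{3}$)
$w = -1536$ ($w = -1750 + 214 = -1536$)
$w + u{\left(-10 \right)} \left(35 + Q W{\left(3 \right)} 1\right) = -1536 + \left(-10\right)^{2} \left(35 + \left(-2\right) \frac{4}{3} \cdot 1\right) = -1536 + 100 \left(35 - \frac{8}{3}\right) = -1536 + 100 \cdot \frac{97}{3} = -1536 + \frac{9700}{3} = \frac{5092}{3}$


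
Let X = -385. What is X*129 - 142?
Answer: -49807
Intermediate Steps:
X*129 - 142 = -385*129 - 142 = -49665 - 142 = -49807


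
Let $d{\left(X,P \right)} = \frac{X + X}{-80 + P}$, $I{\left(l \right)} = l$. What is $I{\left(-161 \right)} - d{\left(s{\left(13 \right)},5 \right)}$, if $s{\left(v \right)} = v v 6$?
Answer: $- \frac{3349}{25} \approx -133.96$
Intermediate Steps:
$s{\left(v \right)} = 6 v^{2}$ ($s{\left(v \right)} = v^{2} \cdot 6 = 6 v^{2}$)
$d{\left(X,P \right)} = \frac{2 X}{-80 + P}$
$I{\left(-161 \right)} - d{\left(s{\left(13 \right)},5 \right)} = -161 - \frac{2 \cdot 6 \cdot 13^{2}}{-80 + 5} = -161 - \frac{2 \cdot 6 \cdot 169}{-75} = -161 - 2 \cdot 1014 \left(- \frac{1}{75}\right) = -161 - - \frac{676}{25} = -161 + \frac{676}{25} = - \frac{3349}{25}$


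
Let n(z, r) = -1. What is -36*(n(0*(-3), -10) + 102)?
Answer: -3636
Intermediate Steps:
-36*(n(0*(-3), -10) + 102) = -36*(-1 + 102) = -36*101 = -3636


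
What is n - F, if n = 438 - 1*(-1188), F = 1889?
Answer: -263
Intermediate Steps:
n = 1626 (n = 438 + 1188 = 1626)
n - F = 1626 - 1*1889 = 1626 - 1889 = -263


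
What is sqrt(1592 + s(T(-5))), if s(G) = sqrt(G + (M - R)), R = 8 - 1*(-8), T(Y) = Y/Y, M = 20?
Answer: sqrt(1592 + sqrt(5)) ≈ 39.928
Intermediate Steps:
T(Y) = 1
R = 16 (R = 8 + 8 = 16)
s(G) = sqrt(4 + G) (s(G) = sqrt(G + (20 - 1*16)) = sqrt(G + (20 - 16)) = sqrt(G + 4) = sqrt(4 + G))
sqrt(1592 + s(T(-5))) = sqrt(1592 + sqrt(4 + 1)) = sqrt(1592 + sqrt(5))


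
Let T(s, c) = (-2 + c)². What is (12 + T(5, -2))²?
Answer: 784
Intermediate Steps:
(12 + T(5, -2))² = (12 + (-2 - 2)²)² = (12 + (-4)²)² = (12 + 16)² = 28² = 784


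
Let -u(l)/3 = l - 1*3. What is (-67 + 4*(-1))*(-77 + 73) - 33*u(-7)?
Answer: -706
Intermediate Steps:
u(l) = 9 - 3*l (u(l) = -3*(l - 1*3) = -3*(l - 3) = -3*(-3 + l) = 9 - 3*l)
(-67 + 4*(-1))*(-77 + 73) - 33*u(-7) = (-67 + 4*(-1))*(-77 + 73) - 33*(9 - 3*(-7)) = (-67 - 4)*(-4) - 33*(9 + 21) = -71*(-4) - 33*30 = 284 - 990 = -706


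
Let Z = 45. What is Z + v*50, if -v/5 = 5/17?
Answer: -485/17 ≈ -28.529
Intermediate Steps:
v = -25/17 ≈ -1.4706
Z + v*50 = 45 - 25/17*50 = 45 - 1250/17 = -485/17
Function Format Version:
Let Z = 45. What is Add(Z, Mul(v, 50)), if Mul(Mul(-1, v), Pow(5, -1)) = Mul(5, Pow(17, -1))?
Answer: Rational(-485, 17) ≈ -28.529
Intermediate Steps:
v = Rational(-25, 17) (v = Mul(-5, Mul(5, Pow(17, -1))) = Mul(-5, Mul(5, Rational(1, 17))) = Mul(-5, Rational(5, 17)) = Rational(-25, 17) ≈ -1.4706)
Add(Z, Mul(v, 50)) = Add(45, Mul(Rational(-25, 17), 50)) = Add(45, Rational(-1250, 17)) = Rational(-485, 17)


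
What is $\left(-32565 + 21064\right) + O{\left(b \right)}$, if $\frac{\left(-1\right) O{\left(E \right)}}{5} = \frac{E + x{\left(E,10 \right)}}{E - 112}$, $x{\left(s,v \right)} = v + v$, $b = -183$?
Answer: $- \frac{678722}{59} \approx -11504.0$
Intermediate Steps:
$x{\left(s,v \right)} = 2 v$
$O{\left(E \right)} = - \frac{5 \left(20 + E\right)}{-112 + E}$ ($O{\left(E \right)} = - 5 \frac{E + 2 \cdot 10}{E - 112} = - 5 \frac{E + 20}{-112 + E} = - 5 \frac{20 + E}{-112 + E} = - \frac{5 \left(20 + E\right)}{-112 + E}$)
$\left(-32565 + 21064\right) + O{\left(b \right)} = \left(-32565 + 21064\right) + \frac{5 \left(-20 - -183\right)}{-112 - 183} = -11501 + \frac{5 \left(-20 + 183\right)}{-295} = -11501 + 5 \left(- \frac{1}{295}\right) 163 = -11501 - \frac{163}{59} = - \frac{678722}{59}$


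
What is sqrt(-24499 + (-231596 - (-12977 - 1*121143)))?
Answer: 5*I*sqrt(4879) ≈ 349.25*I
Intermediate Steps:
sqrt(-24499 + (-231596 - (-12977 - 1*121143))) = sqrt(-24499 + (-231596 - (-12977 - 121143))) = sqrt(-24499 + (-231596 - 1*(-134120))) = sqrt(-24499 + (-231596 + 134120)) = sqrt(-24499 - 97476) = sqrt(-121975) = 5*I*sqrt(4879)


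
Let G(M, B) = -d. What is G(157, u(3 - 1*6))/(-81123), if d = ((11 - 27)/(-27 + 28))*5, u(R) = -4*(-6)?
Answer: -80/81123 ≈ -0.00098616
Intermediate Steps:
u(R) = 24
d = -80 (d = -16/1*5 = -16*1*5 = -16*5 = -80)
G(M, B) = 80 (G(M, B) = -1*(-80) = 80)
G(157, u(3 - 1*6))/(-81123) = 80/(-81123) = 80*(-1/81123) = -80/81123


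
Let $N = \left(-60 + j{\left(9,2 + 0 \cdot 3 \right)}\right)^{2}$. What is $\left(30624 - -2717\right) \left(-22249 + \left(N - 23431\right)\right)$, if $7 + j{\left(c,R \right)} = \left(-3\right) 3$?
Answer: $-1330439264$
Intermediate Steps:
$j{\left(c,R \right)} = -16$ ($j{\left(c,R \right)} = -7 - 9 = -16$)
$N = 5776$ ($N = \left(-60 - 16\right)^{2} = \left(-76\right)^{2} = 5776$)
$\left(30624 - -2717\right) \left(-22249 + \left(N - 23431\right)\right) = \left(30624 - -2717\right) \left(-22249 + \left(5776 - 23431\right)\right) = \left(30624 + 2717\right) \left(-22249 + \left(5776 - 23431\right)\right) = 33341 \left(-22249 - 17655\right) = 33341 \left(-39904\right) = -1330439264$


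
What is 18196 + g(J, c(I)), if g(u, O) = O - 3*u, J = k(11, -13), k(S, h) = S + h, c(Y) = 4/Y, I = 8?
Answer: 36405/2 ≈ 18203.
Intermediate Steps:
J = -2 (J = 11 - 13 = -2)
18196 + g(J, c(I)) = 18196 + (4/8 - 3*(-2)) = 18196 + (4*(⅛) + 6) = 18196 + (½ + 6) = 18196 + 13/2 = 36405/2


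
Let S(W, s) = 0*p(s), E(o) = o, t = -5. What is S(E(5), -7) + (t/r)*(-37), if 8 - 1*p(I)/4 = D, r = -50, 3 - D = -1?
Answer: -37/10 ≈ -3.7000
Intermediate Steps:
D = 4 (D = 3 - 1*(-1) = 3 + 1 = 4)
p(I) = 16 (p(I) = 32 - 4*4 = 32 - 16 = 16)
S(W, s) = 0 (S(W, s) = 0*16 = 0)
S(E(5), -7) + (t/r)*(-37) = 0 - 5/(-50)*(-37) = 0 - 5*(-1/50)*(-37) = 0 + (⅒)*(-37) = 0 - 37/10 = -37/10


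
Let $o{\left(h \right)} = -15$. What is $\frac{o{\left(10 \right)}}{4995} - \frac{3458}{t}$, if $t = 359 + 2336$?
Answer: $- \frac{164887}{128205} \approx -1.2861$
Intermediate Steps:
$t = 2695$
$\frac{o{\left(10 \right)}}{4995} - \frac{3458}{t} = - \frac{15}{4995} - \frac{3458}{2695} = \left(-15\right) \frac{1}{4995} - \frac{494}{385} = - \frac{1}{333} - \frac{494}{385} = - \frac{164887}{128205}$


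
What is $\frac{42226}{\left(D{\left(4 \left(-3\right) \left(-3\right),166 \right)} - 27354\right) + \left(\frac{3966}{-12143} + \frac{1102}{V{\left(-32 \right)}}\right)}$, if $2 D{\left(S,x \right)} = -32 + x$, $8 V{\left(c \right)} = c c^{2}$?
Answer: $- \frac{1050112651264}{678611505129} \approx -1.5474$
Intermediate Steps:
$V{\left(c \right)} = \frac{c^{3}}{8}$ ($V{\left(c \right)} = \frac{c c^{2}}{8} = \frac{c^{3}}{8}$)
$D{\left(S,x \right)} = -16 + \frac{x}{2}$ ($D{\left(S,x \right)} = \frac{-32 + x}{2} = -16 + \frac{x}{2}$)
$\frac{42226}{\left(D{\left(4 \left(-3\right) \left(-3\right),166 \right)} - 27354\right) + \left(\frac{3966}{-12143} + \frac{1102}{V{\left(-32 \right)}}\right)} = \frac{42226}{\left(\left(-16 + \frac{1}{2} \cdot 166\right) - 27354\right) + \left(\frac{3966}{-12143} + \frac{1102}{\frac{1}{8} \left(-32\right)^{3}}\right)} = \frac{42226}{\left(\left(-16 + 83\right) - 27354\right) + \left(3966 \left(- \frac{1}{12143}\right) + \frac{1102}{\frac{1}{8} \left(-32768\right)}\right)} = \frac{42226}{\left(67 - 27354\right) - \left(\frac{3966}{12143} - \frac{1102}{-4096}\right)} = \frac{42226}{-27287 + \left(- \frac{3966}{12143} + 1102 \left(- \frac{1}{4096}\right)\right)} = \frac{42226}{-27287 - \frac{14813161}{24868864}} = \frac{42226}{- \frac{678611505129}{24868864}} = 42226 \left(- \frac{24868864}{678611505129}\right) = - \frac{1050112651264}{678611505129}$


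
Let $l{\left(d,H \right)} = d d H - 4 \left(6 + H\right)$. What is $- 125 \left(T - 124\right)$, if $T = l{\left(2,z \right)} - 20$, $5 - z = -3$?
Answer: $21000$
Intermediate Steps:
$z = 8$ ($z = 5 - -3 = 5 + 3 = 8$)
$l{\left(d,H \right)} = -24 - 4 H + H d^{2}$ ($l{\left(d,H \right)} = d^{2} H - \left(24 + 4 H\right) = H d^{2} - \left(24 + 4 H\right) = -24 - 4 H + H d^{2}$)
$T = -44$ ($T = \left(-24 - 32 + 8 \cdot 2^{2}\right) - 20 = \left(-24 - 32 + 8 \cdot 4\right) - 20 = \left(-24 - 32 + 32\right) - 20 = -24 - 20 = -44$)
$- 125 \left(T - 124\right) = - 125 \left(-44 - 124\right) = \left(-125\right) \left(-168\right) = 21000$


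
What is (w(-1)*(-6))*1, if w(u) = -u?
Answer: -6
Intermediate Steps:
(w(-1)*(-6))*1 = (-1*(-1)*(-6))*1 = (1*(-6))*1 = -6*1 = -6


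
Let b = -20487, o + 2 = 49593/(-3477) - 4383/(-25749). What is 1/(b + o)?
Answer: -54359/1114527629 ≈ -4.8773e-5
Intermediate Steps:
o = -874796/54359 (o = -2 + (49593/(-3477) - 4383/(-25749)) = -2 + (49593*(-1/3477) - 4383*(-1/25749)) = -2 + (-271/19 + 487/2861) = -2 - 766078/54359 = -874796/54359 ≈ -16.093)
1/(b + o) = 1/(-20487 - 874796/54359) = 1/(-1114527629/54359) = -54359/1114527629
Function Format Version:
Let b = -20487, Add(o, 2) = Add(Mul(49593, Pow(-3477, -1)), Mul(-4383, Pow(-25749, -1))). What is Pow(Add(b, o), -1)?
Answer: Rational(-54359, 1114527629) ≈ -4.8773e-5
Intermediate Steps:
o = Rational(-874796, 54359) (o = Add(-2, Add(Mul(49593, Pow(-3477, -1)), Mul(-4383, Pow(-25749, -1)))) = Add(-2, Add(Mul(49593, Rational(-1, 3477)), Mul(-4383, Rational(-1, 25749)))) = Add(-2, Add(Rational(-271, 19), Rational(487, 2861))) = Add(-2, Rational(-766078, 54359)) = Rational(-874796, 54359) ≈ -16.093)
Pow(Add(b, o), -1) = Pow(Add(-20487, Rational(-874796, 54359)), -1) = Pow(Rational(-1114527629, 54359), -1) = Rational(-54359, 1114527629)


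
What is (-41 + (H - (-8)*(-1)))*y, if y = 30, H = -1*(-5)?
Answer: -1320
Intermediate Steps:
H = 5
(-41 + (H - (-8)*(-1)))*y = (-41 + (5 - (-8)*(-1)))*30 = (-41 + (5 - 1*8))*30 = (-41 + (5 - 8))*30 = (-41 - 3)*30 = -44*30 = -1320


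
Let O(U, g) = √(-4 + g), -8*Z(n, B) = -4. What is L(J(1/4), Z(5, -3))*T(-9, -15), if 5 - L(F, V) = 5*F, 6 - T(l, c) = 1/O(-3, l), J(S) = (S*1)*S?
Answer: 225/8 + 75*I*√13/208 ≈ 28.125 + 1.3001*I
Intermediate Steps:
Z(n, B) = ½ (Z(n, B) = -⅛*(-4) = ½)
J(S) = S² (J(S) = S*S = S²)
T(l, c) = 6 - 1/√(-4 + l) (T(l, c) = 6 - 1/(√(-4 + l)) = 6 - 1/√(-4 + l))
L(F, V) = 5 - 5*F
L(J(1/4), Z(5, -3))*T(-9, -15) = (5 - 5*(1/4)²)*(6 - 1/√(-4 - 9)) = (5 - 5*(¼)²)*(6 - 1/√(-13)) = (5 - 5*1/16)*(6 - (-1)*I*√13/13) = (5 - 5/16)*(6 + I*√13/13) = 75*(6 + I*√13/13)/16 = 225/8 + 75*I*√13/208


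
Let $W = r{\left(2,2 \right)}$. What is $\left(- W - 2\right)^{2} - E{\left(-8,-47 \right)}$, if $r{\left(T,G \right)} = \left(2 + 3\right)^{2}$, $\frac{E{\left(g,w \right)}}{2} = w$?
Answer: $823$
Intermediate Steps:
$E{\left(g,w \right)} = 2 w$
$r{\left(T,G \right)} = 25$ ($r{\left(T,G \right)} = 5^{2} = 25$)
$W = 25$
$\left(- W - 2\right)^{2} - E{\left(-8,-47 \right)} = \left(\left(-1\right) 25 - 2\right)^{2} - 2 \left(-47\right) = \left(-25 - 2\right)^{2} - -94 = \left(-27\right)^{2} + 94 = 729 + 94 = 823$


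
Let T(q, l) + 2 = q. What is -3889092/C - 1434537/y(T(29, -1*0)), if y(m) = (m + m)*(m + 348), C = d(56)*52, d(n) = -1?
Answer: 728514047/9750 ≈ 74719.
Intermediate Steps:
T(q, l) = -2 + q
C = -52 (C = -1*52 = -52)
y(m) = 2*m*(348 + m) (y(m) = (2*m)*(348 + m) = 2*m*(348 + m))
-3889092/C - 1434537/y(T(29, -1*0)) = -3889092/(-52) - 1434537*1/(2*(-2 + 29)*(348 + (-2 + 29))) = -3889092*(-1/52) - 1434537*1/(54*(348 + 27)) = 972273/13 - 1434537/(2*27*375) = 972273/13 - 1434537/20250 = 972273/13 - 1434537*1/20250 = 972273/13 - 53131/750 = 728514047/9750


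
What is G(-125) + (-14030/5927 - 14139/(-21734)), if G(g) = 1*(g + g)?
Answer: -32425480667/128817418 ≈ -251.72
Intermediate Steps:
G(g) = 2*g (G(g) = 1*(2*g) = 2*g)
G(-125) + (-14030/5927 - 14139/(-21734)) = 2*(-125) + (-14030/5927 - 14139/(-21734)) = -250 + (-14030*1/5927 - 14139*(-1/21734)) = -250 + (-14030/5927 + 14139/21734) = -250 - 221126167/128817418 = -32425480667/128817418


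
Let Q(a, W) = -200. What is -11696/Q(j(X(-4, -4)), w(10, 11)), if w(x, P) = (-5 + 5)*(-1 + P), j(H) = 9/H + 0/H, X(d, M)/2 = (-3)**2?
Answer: 1462/25 ≈ 58.480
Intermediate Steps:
X(d, M) = 18 (X(d, M) = 2*(-3)**2 = 2*9 = 18)
j(H) = 9/H (j(H) = 9/H + 0 = 9/H)
w(x, P) = 0 (w(x, P) = 0*(-1 + P) = 0)
-11696/Q(j(X(-4, -4)), w(10, 11)) = -11696/(-200) = -11696*(-1/200) = 1462/25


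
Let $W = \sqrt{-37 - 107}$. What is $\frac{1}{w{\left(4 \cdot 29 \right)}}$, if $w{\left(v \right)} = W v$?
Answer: $- \frac{i}{1392} \approx - 0.00071839 i$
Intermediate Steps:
$W = 12 i$ ($W = \sqrt{-144} = 12 i \approx 12.0 i$)
$w{\left(v \right)} = 12 i v$
$\frac{1}{w{\left(4 \cdot 29 \right)}} = \frac{1}{12 i 4 \cdot 29} = \frac{1}{12 i 116} = \frac{1}{1392 i} = - \frac{i}{1392}$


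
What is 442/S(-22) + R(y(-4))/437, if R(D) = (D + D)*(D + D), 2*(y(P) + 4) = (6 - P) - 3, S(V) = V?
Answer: -96566/4807 ≈ -20.089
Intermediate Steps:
y(P) = -5/2 - P/2 (y(P) = -4 + ((6 - P) - 3)/2 = -4 + (3 - P)/2 = -4 + (3/2 - P/2) = -5/2 - P/2)
R(D) = 4*D² (R(D) = (2*D)*(2*D) = 4*D²)
442/S(-22) + R(y(-4))/437 = 442/(-22) + (4*(-5/2 - ½*(-4))²)/437 = 442*(-1/22) + (4*(-5/2 + 2)²)*(1/437) = -221/11 + (4*(-½)²)*(1/437) = -221/11 + (4*(¼))*(1/437) = -221/11 + 1*(1/437) = -221/11 + 1/437 = -96566/4807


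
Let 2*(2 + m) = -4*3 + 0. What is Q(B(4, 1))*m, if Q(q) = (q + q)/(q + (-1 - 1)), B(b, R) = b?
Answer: -32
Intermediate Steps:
m = -8 (m = -2 + (-4*3 + 0)/2 = -2 + (-12 + 0)/2 = -2 + (1/2)*(-12) = -2 - 6 = -8)
Q(q) = 2*q/(-2 + q) (Q(q) = (2*q)/(q - 2) = (2*q)/(-2 + q) = 2*q/(-2 + q))
Q(B(4, 1))*m = (2*4/(-2 + 4))*(-8) = (2*4/2)*(-8) = (2*4*(1/2))*(-8) = 4*(-8) = -32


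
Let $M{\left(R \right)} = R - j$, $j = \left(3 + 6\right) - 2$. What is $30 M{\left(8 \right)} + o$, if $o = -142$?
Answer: $-112$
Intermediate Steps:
$j = 7$ ($j = 9 - 2 = 7$)
$M{\left(R \right)} = -7 + R$ ($M{\left(R \right)} = R - 7 = -7 + R$)
$30 M{\left(8 \right)} + o = 30 \left(-7 + 8\right) - 142 = 30 \cdot 1 - 142 = 30 - 142 = -112$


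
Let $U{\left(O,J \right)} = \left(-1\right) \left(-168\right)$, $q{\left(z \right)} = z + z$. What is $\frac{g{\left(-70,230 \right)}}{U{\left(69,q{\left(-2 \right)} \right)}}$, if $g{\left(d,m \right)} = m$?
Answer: $\frac{115}{84} \approx 1.369$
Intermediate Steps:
$q{\left(z \right)} = 2 z$
$U{\left(O,J \right)} = 168$
$\frac{g{\left(-70,230 \right)}}{U{\left(69,q{\left(-2 \right)} \right)}} = \frac{230}{168} = 230 \cdot \frac{1}{168} = \frac{115}{84}$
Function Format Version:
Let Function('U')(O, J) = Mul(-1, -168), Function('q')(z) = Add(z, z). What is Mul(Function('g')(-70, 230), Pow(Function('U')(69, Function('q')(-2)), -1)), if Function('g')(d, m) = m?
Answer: Rational(115, 84) ≈ 1.3690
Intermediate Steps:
Function('q')(z) = Mul(2, z)
Function('U')(O, J) = 168
Mul(Function('g')(-70, 230), Pow(Function('U')(69, Function('q')(-2)), -1)) = Mul(230, Pow(168, -1)) = Mul(230, Rational(1, 168)) = Rational(115, 84)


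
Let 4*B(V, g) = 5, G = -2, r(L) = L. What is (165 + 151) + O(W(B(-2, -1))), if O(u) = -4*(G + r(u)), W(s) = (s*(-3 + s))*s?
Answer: 5359/16 ≈ 334.94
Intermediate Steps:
B(V, g) = 5/4 (B(V, g) = (1/4)*5 = 5/4)
W(s) = s**2*(-3 + s)
O(u) = 8 - 4*u (O(u) = -4*(-2 + u) = 8 - 4*u)
(165 + 151) + O(W(B(-2, -1))) = (165 + 151) + (8 - 4*(5/4)**2*(-3 + 5/4)) = 316 + (8 - 25*(-7)/(4*4)) = 316 + (8 - 4*(-175/64)) = 316 + (8 + 175/16) = 316 + 303/16 = 5359/16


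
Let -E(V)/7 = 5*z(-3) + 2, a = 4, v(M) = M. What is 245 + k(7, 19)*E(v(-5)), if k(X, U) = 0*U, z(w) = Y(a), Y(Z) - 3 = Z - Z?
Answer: 245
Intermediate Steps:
Y(Z) = 3 (Y(Z) = 3 + (Z - Z) = 3 + 0 = 3)
z(w) = 3
E(V) = -119 (E(V) = -7*(5*3 + 2) = -7*(15 + 2) = -7*17 = -119)
k(X, U) = 0
245 + k(7, 19)*E(v(-5)) = 245 + 0*(-119) = 245 + 0 = 245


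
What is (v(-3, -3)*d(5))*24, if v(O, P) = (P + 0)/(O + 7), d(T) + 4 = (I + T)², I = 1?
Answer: -576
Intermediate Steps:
d(T) = -4 + (1 + T)²
v(O, P) = P/(7 + O)
(v(-3, -3)*d(5))*24 = ((-3/(7 - 3))*(-4 + (1 + 5)²))*24 = ((-3/4)*(-4 + 6²))*24 = ((-3*¼)*(-4 + 36))*24 = -¾*32*24 = -24*24 = -576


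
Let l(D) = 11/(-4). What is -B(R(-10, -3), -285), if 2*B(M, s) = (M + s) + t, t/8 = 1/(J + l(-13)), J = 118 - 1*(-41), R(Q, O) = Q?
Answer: 184343/1250 ≈ 147.47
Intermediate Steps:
l(D) = -11/4 (l(D) = 11*(-¼) = -11/4)
J = 159 (J = 118 + 41 = 159)
t = 32/625 (t = 8/(159 - 11/4) = 8/(625/4) = 8*(4/625) = 32/625 ≈ 0.051200)
B(M, s) = 16/625 + M/2 + s/2 (B(M, s) = ((M + s) + 32/625)/2 = (32/625 + M + s)/2 = 16/625 + M/2 + s/2)
-B(R(-10, -3), -285) = -(16/625 + (½)*(-10) + (½)*(-285)) = -(16/625 - 5 - 285/2) = -1*(-184343/1250) = 184343/1250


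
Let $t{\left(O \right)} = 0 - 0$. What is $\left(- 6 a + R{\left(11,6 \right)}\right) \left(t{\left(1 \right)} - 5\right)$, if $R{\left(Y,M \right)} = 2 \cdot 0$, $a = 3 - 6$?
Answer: $-90$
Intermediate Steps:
$a = -3$ ($a = 3 - 6 = -3$)
$t{\left(O \right)} = 0$ ($t{\left(O \right)} = 0 + 0 = 0$)
$R{\left(Y,M \right)} = 0$
$\left(- 6 a + R{\left(11,6 \right)}\right) \left(t{\left(1 \right)} - 5\right) = \left(\left(-6\right) \left(-3\right) + 0\right) \left(0 - 5\right) = \left(18 + 0\right) \left(-5\right) = 18 \left(-5\right) = -90$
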